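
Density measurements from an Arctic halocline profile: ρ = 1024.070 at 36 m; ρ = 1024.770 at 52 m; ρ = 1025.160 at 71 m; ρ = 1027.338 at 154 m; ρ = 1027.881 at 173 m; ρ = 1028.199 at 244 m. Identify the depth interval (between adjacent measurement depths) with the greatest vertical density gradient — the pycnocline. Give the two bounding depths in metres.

Compute the density gradient over each adjacent pair:
  36–52 m: Δρ/Δz = 0.700/16 = 0.044 kg m⁻⁴
  52–71 m: Δρ/Δz = 0.390/19 = 0.021 kg m⁻⁴
  71–154 m: Δρ/Δz = 2.178/83 = 0.026 kg m⁻⁴
  154–173 m: Δρ/Δz = 0.543/19 = 0.029 kg m⁻⁴
  173–244 m: Δρ/Δz = 0.318/71 = 4.5 × 10⁻³ kg m⁻⁴
The largest gradient is in the 36–52 m interval — the pycnocline.

36–52 m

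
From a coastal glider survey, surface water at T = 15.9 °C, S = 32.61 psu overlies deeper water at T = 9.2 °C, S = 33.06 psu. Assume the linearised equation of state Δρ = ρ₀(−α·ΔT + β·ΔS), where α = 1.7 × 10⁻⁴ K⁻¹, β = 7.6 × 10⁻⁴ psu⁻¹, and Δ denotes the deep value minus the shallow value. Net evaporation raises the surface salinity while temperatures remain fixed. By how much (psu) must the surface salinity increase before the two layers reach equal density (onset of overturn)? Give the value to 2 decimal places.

1.95 psu

Neutral buoyancy requires −α(T_deep − T_surf) + β(S_deep − S_surf′) = 0.
S_surf′ = S_deep − (α/β)·ΔT = 33.06 − (1.7 × 10⁻⁴/7.6 × 10⁻⁴)·(-6.7) = 34.5587 psu.
Increase required: 34.5587 − 32.61 = 1.9487 psu.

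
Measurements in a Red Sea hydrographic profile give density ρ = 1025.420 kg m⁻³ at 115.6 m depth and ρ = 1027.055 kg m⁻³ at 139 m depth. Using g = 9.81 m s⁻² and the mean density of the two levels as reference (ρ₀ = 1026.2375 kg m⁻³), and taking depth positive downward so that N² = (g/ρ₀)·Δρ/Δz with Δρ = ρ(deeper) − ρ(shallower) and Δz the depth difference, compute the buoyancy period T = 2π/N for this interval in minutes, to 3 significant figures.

4.05 min

Δρ = 1027.055 − 1025.420 = 1.635 kg m⁻³ over Δz = 139 − 115.6 = 23.4 m.
N² = (9.81/1026.2375) × (1.635/23.4) = 6.6792 × 10⁻⁴ s⁻².
N = √(6.6792 × 10⁻⁴) = 0.025844 rad s⁻¹, so T = 2π/N = 243.12 s = 4.0520 min ≈ 4.05 min.
N² > 0, so the interval is statically stable.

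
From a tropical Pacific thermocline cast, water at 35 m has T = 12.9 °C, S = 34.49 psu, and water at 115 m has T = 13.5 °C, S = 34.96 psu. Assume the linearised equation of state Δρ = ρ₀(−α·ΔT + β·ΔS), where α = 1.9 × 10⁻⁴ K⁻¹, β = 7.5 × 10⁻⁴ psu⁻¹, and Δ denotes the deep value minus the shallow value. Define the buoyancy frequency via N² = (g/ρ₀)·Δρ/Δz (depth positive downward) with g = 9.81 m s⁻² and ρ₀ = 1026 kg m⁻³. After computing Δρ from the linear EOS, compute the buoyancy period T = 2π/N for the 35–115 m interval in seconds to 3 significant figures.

ΔT = +0.6 K, ΔS = +0.47 psu (deep − shallow).
Δρ/ρ₀ = −αΔT + βΔS = -1.14 × 10⁻⁴ + 3.525 × 10⁻⁴ = 2.385 × 10⁻⁴, so Δρ ≈ 0.2447 kg m⁻³.
N² = (g/ρ₀)·Δρ/Δz = g·(Δρ/ρ₀)/Δz = 9.81 × 2.385 × 10⁻⁴ / 80 = 2.9246 × 10⁻⁵ s⁻².
N = √(2.9246 × 10⁻⁵) = 5.4080 × 10⁻³ rad s⁻¹ → T = 2π/N = 1.1618 × 10³ s ≈ 1.16 × 10³ s.

1.16 × 10³ s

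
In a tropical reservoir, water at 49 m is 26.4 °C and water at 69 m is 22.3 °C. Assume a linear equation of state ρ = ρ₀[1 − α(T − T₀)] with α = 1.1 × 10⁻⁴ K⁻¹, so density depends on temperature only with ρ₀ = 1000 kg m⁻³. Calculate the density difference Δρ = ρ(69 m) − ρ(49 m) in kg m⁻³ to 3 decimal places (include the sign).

+0.451 kg m⁻³

ΔT = -4.1 K, Δρ/ρ₀ = −αΔT = 4.51 × 10⁻⁴.
Δρ = 1000 × (4.51 × 10⁻⁴) = +0.451 kg m⁻³.
Positive Δρ: denser below, stable.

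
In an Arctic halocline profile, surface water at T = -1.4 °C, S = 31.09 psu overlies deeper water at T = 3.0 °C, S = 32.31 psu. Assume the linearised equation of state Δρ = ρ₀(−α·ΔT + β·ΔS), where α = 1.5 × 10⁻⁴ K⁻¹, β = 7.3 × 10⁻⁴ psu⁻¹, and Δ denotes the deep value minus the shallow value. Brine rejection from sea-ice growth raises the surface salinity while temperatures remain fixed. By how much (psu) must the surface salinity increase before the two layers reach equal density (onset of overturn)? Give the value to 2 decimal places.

0.32 psu

Neutral buoyancy requires −α(T_deep − T_surf) + β(S_deep − S_surf′) = 0.
S_surf′ = S_deep − (α/β)·ΔT = 32.31 − (1.5 × 10⁻⁴/7.3 × 10⁻⁴)·(+4.4) = 31.4059 psu.
Increase required: 31.4059 − 31.09 = 0.3159 psu.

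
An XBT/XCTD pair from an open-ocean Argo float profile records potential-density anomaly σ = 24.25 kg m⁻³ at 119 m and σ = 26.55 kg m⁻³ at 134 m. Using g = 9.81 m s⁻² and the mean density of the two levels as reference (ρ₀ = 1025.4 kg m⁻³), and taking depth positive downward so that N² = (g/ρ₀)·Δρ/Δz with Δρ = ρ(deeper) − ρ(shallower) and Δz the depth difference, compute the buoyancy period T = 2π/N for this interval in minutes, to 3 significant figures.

Δρ = 1026.55 − 1024.25 = 2.30 kg m⁻³ over Δz = 134 − 119 = 15 m.
N² = (9.81/1025.4) × (2.30/15) = 1.4669 × 10⁻³ s⁻².
N = √(1.4669 × 10⁻³) = 0.038300 rad s⁻¹, so T = 2π/N = 164.05 s = 2.7342 min ≈ 2.73 min.

2.73 min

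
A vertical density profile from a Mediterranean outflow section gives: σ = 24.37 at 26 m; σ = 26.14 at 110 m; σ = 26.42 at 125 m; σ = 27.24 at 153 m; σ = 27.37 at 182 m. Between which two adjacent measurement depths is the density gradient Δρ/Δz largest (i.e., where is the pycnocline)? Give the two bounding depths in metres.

Compute the density gradient over each adjacent pair:
  26–110 m: Δρ/Δz = 1.77/84 = 0.021 kg m⁻⁴
  110–125 m: Δρ/Δz = 0.28/15 = 0.019 kg m⁻⁴
  125–153 m: Δρ/Δz = 0.82/28 = 0.029 kg m⁻⁴
  153–182 m: Δρ/Δz = 0.13/29 = 4.5 × 10⁻³ kg m⁻⁴
The largest gradient is in the 125–153 m interval — the pycnocline.

125–153 m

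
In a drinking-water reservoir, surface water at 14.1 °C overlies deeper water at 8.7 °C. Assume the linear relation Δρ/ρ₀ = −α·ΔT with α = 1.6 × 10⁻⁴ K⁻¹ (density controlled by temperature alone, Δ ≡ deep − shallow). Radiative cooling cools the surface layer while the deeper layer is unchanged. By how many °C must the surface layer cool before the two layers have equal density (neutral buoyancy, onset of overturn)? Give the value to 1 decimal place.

With temperature the only control, equal density requires T_surf′ = T_deep.
T_surf′ = 8.7 °C.
Cooling required: 14.1 − 8.7 = 5.4 °C.

5.4 °C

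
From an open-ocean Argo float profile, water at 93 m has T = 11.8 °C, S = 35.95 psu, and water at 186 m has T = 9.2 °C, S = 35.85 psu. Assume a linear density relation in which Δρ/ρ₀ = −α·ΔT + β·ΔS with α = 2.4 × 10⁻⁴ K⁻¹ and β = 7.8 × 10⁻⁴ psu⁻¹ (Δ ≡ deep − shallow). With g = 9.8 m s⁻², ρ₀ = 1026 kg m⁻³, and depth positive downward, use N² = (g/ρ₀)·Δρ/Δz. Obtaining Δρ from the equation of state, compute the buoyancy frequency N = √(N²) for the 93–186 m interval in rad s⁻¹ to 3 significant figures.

7.59 × 10⁻³ rad s⁻¹

ΔT = -2.6 K, ΔS = -0.10 psu (deep − shallow).
Δρ/ρ₀ = −αΔT + βΔS = 6.24 × 10⁻⁴ − 7.80 × 10⁻⁵ = 5.46 × 10⁻⁴, so Δρ ≈ 0.5602 kg m⁻³.
N² = (g/ρ₀)·Δρ/Δz = g·(Δρ/ρ₀)/Δz = 9.8 × 5.46 × 10⁻⁴ / 93 = 5.7535 × 10⁻⁵ s⁻².
N = √(5.7535 × 10⁻⁵) = 7.5852 × 10⁻³ rad s⁻¹ ≈ 7.59 × 10⁻³ rad s⁻¹.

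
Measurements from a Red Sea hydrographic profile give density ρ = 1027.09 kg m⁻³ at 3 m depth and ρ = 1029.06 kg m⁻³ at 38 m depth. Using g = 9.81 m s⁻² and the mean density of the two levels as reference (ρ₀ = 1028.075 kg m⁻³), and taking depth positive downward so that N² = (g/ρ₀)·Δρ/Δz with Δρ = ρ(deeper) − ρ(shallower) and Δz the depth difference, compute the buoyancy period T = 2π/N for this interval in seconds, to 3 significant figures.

271 s

Δρ = 1029.06 − 1027.09 = 1.97 kg m⁻³ over Δz = 38 − 3 = 35 m.
N² = (9.81/1028.075) × (1.97/35) = 5.3708 × 10⁻⁴ s⁻².
N = √(5.3708 × 10⁻⁴) = 0.023175 rad s⁻¹, so T = 2π/N = 271.12 s ≈ 271 s.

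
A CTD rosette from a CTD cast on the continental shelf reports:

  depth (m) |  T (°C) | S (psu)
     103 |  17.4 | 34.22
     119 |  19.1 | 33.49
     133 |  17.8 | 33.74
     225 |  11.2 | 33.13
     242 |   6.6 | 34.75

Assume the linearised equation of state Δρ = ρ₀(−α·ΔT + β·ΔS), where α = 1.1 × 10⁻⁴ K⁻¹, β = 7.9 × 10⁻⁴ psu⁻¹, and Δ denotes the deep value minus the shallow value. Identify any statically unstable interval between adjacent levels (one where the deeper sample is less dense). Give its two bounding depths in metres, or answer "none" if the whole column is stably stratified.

103–119 m

Evaluate Δρ/ρ₀ = −αΔT + βΔS across each adjacent pair:
  103–119 m: −αΔT+βΔS = −(1.1 × 10⁻⁴)(+1.7)+(7.9 × 10⁻⁴)(-0.73) = -7.6 × 10⁻⁴ → UNSTABLE
  119–133 m: −αΔT+βΔS = −(1.1 × 10⁻⁴)(-1.3)+(7.9 × 10⁻⁴)(+0.25) = 3.4 × 10⁻⁴ → stable
  133–225 m: −αΔT+βΔS = −(1.1 × 10⁻⁴)(-6.6)+(7.9 × 10⁻⁴)(-0.61) = 2.4 × 10⁻⁴ → stable
  225–242 m: −αΔT+βΔS = −(1.1 × 10⁻⁴)(-4.6)+(7.9 × 10⁻⁴)(+1.62) = 1.8 × 10⁻³ → stable
The 103–119 m interval has Δρ < 0: lighter water underlies denser water.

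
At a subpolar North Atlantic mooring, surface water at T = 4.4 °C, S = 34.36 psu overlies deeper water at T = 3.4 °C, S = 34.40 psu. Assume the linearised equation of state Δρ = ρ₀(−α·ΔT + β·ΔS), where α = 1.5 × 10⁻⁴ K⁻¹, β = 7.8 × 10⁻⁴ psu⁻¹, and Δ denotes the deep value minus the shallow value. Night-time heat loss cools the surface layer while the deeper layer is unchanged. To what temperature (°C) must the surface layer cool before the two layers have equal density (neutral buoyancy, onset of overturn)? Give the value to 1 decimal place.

3.2 °C

Neutral buoyancy requires Δρ = 0, i.e. −α(T_deep − T_surf′) + β(S_deep − S_surf) = 0.
T_surf′ = T_deep − (β/α)·ΔS = 3.4 − (7.8 × 10⁻⁴/1.5 × 10⁻⁴)·(+0.04) = 3.192 °C.
Cooling required: 4.4 − (3.192) = 1.208 °C.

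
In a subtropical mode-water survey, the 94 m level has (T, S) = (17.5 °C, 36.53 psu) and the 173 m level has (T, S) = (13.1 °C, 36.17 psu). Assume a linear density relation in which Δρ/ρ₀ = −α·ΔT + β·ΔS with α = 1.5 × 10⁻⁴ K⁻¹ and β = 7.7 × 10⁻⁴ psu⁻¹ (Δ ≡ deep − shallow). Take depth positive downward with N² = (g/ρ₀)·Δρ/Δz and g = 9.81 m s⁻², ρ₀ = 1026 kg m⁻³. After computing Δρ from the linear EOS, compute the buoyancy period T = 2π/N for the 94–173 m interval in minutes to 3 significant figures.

ΔT = -4.4 K, ΔS = -0.36 psu (deep − shallow).
Δρ/ρ₀ = −αΔT + βΔS = 6.60 × 10⁻⁴ − 2.772 × 10⁻⁴ = 3.828 × 10⁻⁴, so Δρ ≈ 0.3928 kg m⁻³.
N² = (g/ρ₀)·Δρ/Δz = g·(Δρ/ρ₀)/Δz = 9.81 × 3.828 × 10⁻⁴ / 79 = 4.7535 × 10⁻⁵ s⁻².
N = √(4.7535 × 10⁻⁵) = 6.8946 × 10⁻³ rad s⁻¹ → T = 2π/N = 911.32 s = 15.189 min ≈ 15.2 min.

15.2 min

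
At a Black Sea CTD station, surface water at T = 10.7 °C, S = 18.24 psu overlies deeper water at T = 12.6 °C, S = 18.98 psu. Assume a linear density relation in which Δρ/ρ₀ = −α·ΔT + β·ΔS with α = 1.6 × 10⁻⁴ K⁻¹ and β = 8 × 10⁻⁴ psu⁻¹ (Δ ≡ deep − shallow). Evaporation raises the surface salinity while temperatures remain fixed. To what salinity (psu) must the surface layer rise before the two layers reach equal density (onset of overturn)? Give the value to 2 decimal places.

Neutral buoyancy requires −α(T_deep − T_surf) + β(S_deep − S_surf′) = 0.
S_surf′ = S_deep − (α/β)·ΔT = 18.98 − (1.6 × 10⁻⁴/8 × 10⁻⁴)·(+1.9) = 18.6000 psu.
Increase required: 18.6000 − 18.24 = 0.3600 psu.

18.60 psu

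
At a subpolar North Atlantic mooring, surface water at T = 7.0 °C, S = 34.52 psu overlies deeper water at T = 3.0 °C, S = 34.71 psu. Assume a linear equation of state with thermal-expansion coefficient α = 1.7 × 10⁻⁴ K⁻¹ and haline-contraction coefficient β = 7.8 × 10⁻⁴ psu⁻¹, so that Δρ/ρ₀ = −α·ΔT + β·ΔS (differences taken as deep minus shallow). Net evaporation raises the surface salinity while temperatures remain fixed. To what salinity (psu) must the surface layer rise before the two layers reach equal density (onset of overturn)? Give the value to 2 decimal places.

35.58 psu

Neutral buoyancy requires −α(T_deep − T_surf) + β(S_deep − S_surf′) = 0.
S_surf′ = S_deep − (α/β)·ΔT = 34.71 − (1.7 × 10⁻⁴/7.8 × 10⁻⁴)·(-4.0) = 35.5818 psu.
Increase required: 35.5818 − 34.52 = 1.0618 psu.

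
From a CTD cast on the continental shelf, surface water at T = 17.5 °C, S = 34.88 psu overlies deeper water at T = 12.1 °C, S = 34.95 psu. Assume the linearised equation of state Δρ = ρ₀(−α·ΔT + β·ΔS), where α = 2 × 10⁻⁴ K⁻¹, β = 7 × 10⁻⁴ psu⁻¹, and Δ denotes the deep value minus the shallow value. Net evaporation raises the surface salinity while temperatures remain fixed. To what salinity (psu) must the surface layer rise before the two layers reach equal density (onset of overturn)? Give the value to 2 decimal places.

Neutral buoyancy requires −α(T_deep − T_surf) + β(S_deep − S_surf′) = 0.
S_surf′ = S_deep − (α/β)·ΔT = 34.95 − (2 × 10⁻⁴/7 × 10⁻⁴)·(-5.4) = 36.4929 psu.
Increase required: 36.4929 − 34.88 = 1.6129 psu.

36.49 psu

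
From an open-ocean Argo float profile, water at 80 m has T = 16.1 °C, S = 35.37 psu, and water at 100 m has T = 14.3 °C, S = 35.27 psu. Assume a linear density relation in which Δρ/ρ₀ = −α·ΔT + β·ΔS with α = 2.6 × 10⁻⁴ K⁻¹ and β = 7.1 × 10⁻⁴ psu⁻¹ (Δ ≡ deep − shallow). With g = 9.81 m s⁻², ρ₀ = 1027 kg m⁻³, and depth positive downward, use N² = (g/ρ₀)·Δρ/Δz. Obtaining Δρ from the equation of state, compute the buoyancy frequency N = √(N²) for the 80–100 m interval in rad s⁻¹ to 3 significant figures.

ΔT = -1.8 K, ΔS = -0.10 psu (deep − shallow).
Δρ/ρ₀ = −αΔT + βΔS = 4.68 × 10⁻⁴ − 7.10 × 10⁻⁵ = 3.97 × 10⁻⁴, so Δρ ≈ 0.4077 kg m⁻³.
N² = (g/ρ₀)·Δρ/Δz = g·(Δρ/ρ₀)/Δz = 9.81 × 3.97 × 10⁻⁴ / 20 = 1.9473 × 10⁻⁴ s⁻².
N = √(1.9473 × 10⁻⁴) = 0.013955 rad s⁻¹ ≈ 0.0140 rad s⁻¹.

0.0140 rad s⁻¹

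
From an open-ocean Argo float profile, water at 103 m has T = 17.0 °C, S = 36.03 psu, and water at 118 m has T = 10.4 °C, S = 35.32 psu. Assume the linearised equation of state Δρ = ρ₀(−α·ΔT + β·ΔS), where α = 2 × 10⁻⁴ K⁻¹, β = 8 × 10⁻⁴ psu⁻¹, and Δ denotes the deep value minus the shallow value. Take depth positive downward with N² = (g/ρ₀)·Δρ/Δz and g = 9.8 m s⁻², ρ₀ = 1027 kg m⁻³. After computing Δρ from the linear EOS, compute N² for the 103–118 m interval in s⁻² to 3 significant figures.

4.91 × 10⁻⁴ s⁻²

ΔT = -6.6 K, ΔS = -0.71 psu (deep − shallow).
Δρ/ρ₀ = −αΔT + βΔS = 1.32 × 10⁻³ − 5.68 × 10⁻⁴ = 7.52 × 10⁻⁴, so Δρ ≈ 0.7723 kg m⁻³.
N² = (g/ρ₀)·Δρ/Δz = g·(Δρ/ρ₀)/Δz = 9.8 × 7.52 × 10⁻⁴ / 15 = 4.9131 × 10⁻⁴ s⁻² ≈ 4.91 × 10⁻⁴ s⁻².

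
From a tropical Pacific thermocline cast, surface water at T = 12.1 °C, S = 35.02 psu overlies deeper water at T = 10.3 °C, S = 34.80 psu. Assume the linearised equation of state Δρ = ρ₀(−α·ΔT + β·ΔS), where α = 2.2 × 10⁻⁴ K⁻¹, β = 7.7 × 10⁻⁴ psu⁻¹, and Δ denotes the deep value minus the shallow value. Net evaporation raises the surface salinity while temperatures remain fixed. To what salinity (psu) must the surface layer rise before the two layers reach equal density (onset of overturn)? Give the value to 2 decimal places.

Neutral buoyancy requires −α(T_deep − T_surf) + β(S_deep − S_surf′) = 0.
S_surf′ = S_deep − (α/β)·ΔT = 34.80 − (2.2 × 10⁻⁴/7.7 × 10⁻⁴)·(-1.8) = 35.3143 psu.
Increase required: 35.3143 − 35.02 = 0.2943 psu.

35.31 psu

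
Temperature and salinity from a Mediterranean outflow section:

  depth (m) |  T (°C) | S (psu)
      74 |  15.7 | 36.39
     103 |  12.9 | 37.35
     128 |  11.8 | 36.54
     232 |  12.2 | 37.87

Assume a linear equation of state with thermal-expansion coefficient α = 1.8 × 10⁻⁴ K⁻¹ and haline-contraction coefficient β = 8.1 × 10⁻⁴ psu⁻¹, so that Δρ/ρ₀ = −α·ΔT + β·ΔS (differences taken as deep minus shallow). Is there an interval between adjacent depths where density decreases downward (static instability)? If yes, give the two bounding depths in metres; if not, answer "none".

Evaluate Δρ/ρ₀ = −αΔT + βΔS across each adjacent pair:
  74–103 m: −αΔT+βΔS = −(1.8 × 10⁻⁴)(-2.8)+(8.1 × 10⁻⁴)(+0.96) = 1.3 × 10⁻³ → stable
  103–128 m: −αΔT+βΔS = −(1.8 × 10⁻⁴)(-1.1)+(8.1 × 10⁻⁴)(-0.81) = -4.6 × 10⁻⁴ → UNSTABLE
  128–232 m: −αΔT+βΔS = −(1.8 × 10⁻⁴)(+0.4)+(8.1 × 10⁻⁴)(+1.33) = 1.0 × 10⁻³ → stable
The 103–128 m interval has Δρ < 0: lighter water underlies denser water.

103–128 m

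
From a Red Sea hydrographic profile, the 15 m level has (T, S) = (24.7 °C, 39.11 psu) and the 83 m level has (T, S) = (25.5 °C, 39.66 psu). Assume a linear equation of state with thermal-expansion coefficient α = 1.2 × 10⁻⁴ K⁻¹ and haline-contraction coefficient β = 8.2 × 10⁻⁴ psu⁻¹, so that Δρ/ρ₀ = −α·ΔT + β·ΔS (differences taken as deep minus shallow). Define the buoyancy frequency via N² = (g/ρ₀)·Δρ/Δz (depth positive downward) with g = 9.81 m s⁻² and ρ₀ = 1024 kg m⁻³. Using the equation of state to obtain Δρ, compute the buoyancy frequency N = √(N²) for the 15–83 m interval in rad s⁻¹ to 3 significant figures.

ΔT = +0.8 K, ΔS = +0.55 psu (deep − shallow).
Δρ/ρ₀ = −αΔT + βΔS = -9.60 × 10⁻⁵ + 4.51 × 10⁻⁴ = 3.55 × 10⁻⁴, so Δρ ≈ 0.3635 kg m⁻³.
N² = (g/ρ₀)·Δρ/Δz = g·(Δρ/ρ₀)/Δz = 9.81 × 3.55 × 10⁻⁴ / 68 = 5.1214 × 10⁻⁵ s⁻².
N = √(5.1214 × 10⁻⁵) = 7.1564 × 10⁻³ rad s⁻¹ ≈ 7.16 × 10⁻³ rad s⁻¹.

7.16 × 10⁻³ rad s⁻¹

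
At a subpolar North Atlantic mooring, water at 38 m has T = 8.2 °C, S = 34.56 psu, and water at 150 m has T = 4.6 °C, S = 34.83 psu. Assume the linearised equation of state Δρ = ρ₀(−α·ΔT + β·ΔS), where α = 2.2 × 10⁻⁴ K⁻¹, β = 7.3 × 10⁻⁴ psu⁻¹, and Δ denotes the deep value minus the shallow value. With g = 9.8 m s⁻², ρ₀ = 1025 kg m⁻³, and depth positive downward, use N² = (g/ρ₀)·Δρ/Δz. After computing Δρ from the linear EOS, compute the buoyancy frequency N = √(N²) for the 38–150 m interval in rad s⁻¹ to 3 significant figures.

ΔT = -3.6 K, ΔS = +0.27 psu (deep − shallow).
Δρ/ρ₀ = −αΔT + βΔS = 7.92 × 10⁻⁴ + 1.971 × 10⁻⁴ = 9.891 × 10⁻⁴, so Δρ ≈ 1.014 kg m⁻³.
N² = (g/ρ₀)·Δρ/Δz = g·(Δρ/ρ₀)/Δz = 9.8 × 9.891 × 10⁻⁴ / 112 = 8.6546 × 10⁻⁵ s⁻².
N = √(8.6546 × 10⁻⁵) = 9.3030 × 10⁻³ rad s⁻¹ ≈ 9.30 × 10⁻³ rad s⁻¹.

9.30 × 10⁻³ rad s⁻¹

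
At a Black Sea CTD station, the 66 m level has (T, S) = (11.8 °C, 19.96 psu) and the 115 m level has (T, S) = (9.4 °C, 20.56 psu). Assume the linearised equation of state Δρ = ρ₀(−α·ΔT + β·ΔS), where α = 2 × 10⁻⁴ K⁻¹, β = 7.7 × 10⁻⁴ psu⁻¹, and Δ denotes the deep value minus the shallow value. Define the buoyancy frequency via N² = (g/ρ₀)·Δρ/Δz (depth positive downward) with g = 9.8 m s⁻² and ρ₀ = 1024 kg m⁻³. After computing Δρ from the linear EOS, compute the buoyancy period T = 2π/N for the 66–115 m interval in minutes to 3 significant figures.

7.63 min

ΔT = -2.4 K, ΔS = +0.60 psu (deep − shallow).
Δρ/ρ₀ = −αΔT + βΔS = 4.80 × 10⁻⁴ + 4.62 × 10⁻⁴ = 9.42 × 10⁻⁴, so Δρ ≈ 0.9646 kg m⁻³.
N² = (g/ρ₀)·Δρ/Δz = g·(Δρ/ρ₀)/Δz = 9.8 × 9.42 × 10⁻⁴ / 49 = 1.8840 × 10⁻⁴ s⁻².
N = √(1.8840 × 10⁻⁴) = 0.013726 rad s⁻¹ → T = 2π/N = 457.76 s = 7.6293 min ≈ 7.63 min.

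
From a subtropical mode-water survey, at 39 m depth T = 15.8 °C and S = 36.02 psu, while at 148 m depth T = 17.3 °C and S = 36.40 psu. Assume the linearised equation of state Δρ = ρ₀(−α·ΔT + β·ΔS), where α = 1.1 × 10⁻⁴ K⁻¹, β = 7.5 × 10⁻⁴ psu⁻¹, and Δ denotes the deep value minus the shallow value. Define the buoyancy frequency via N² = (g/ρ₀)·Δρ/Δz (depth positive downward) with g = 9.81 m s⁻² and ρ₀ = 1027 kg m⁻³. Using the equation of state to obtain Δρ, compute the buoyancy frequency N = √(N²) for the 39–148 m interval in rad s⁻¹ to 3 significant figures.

ΔT = +1.5 K, ΔS = +0.38 psu (deep − shallow).
Δρ/ρ₀ = −αΔT + βΔS = -1.65 × 10⁻⁴ + 2.85 × 10⁻⁴ = 1.20 × 10⁻⁴, so Δρ ≈ 0.1232 kg m⁻³.
N² = (g/ρ₀)·Δρ/Δz = g·(Δρ/ρ₀)/Δz = 9.81 × 1.20 × 10⁻⁴ / 109 = 1.0800 × 10⁻⁵ s⁻².
N = √(1.0800 × 10⁻⁵) = 3.2863 × 10⁻³ rad s⁻¹ ≈ 3.29 × 10⁻³ rad s⁻¹.

3.29 × 10⁻³ rad s⁻¹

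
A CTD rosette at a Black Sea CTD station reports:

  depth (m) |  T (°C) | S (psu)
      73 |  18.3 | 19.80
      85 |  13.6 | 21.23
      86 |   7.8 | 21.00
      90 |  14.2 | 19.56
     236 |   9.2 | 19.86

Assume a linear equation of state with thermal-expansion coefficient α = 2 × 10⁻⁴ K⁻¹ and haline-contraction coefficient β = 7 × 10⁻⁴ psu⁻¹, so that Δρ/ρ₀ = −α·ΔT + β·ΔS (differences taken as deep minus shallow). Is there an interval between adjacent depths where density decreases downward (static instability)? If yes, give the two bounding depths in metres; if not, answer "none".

Evaluate Δρ/ρ₀ = −αΔT + βΔS across each adjacent pair:
  73–85 m: −αΔT+βΔS = −(2 × 10⁻⁴)(-4.7)+(7 × 10⁻⁴)(+1.43) = 1.9 × 10⁻³ → stable
  85–86 m: −αΔT+βΔS = −(2 × 10⁻⁴)(-5.8)+(7 × 10⁻⁴)(-0.23) = 1.0 × 10⁻³ → stable
  86–90 m: −αΔT+βΔS = −(2 × 10⁻⁴)(+6.4)+(7 × 10⁻⁴)(-1.44) = -2.3 × 10⁻³ → UNSTABLE
  90–236 m: −αΔT+βΔS = −(2 × 10⁻⁴)(-5.0)+(7 × 10⁻⁴)(+0.30) = 1.2 × 10⁻³ → stable
The 86–90 m interval has Δρ < 0: lighter water underlies denser water.

86–90 m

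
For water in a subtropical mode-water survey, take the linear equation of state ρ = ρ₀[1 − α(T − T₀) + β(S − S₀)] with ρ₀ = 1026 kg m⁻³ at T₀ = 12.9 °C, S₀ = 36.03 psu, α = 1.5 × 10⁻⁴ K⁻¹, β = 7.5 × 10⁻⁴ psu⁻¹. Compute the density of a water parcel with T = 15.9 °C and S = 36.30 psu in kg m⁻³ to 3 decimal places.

1025.746 kg m⁻³

T − T₀ = +3.0 K, S − S₀ = +0.27 psu.
Bracket = 1 − α·(+3.0) + β·(+0.27) = 1 + (-2.475 × 10⁻⁴) = 0.9997525.
ρ = 1026 × 0.9997525 = 1025.746 kg m⁻³.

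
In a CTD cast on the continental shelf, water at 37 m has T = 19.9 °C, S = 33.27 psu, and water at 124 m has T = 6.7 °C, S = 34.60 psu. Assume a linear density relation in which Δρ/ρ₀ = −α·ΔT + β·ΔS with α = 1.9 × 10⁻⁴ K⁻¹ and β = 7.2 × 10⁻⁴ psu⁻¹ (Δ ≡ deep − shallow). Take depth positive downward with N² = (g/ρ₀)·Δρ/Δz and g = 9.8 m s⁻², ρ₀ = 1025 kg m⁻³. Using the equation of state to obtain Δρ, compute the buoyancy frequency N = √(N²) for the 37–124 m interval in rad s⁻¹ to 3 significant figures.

0.0198 rad s⁻¹

ΔT = -13.2 K, ΔS = +1.33 psu (deep − shallow).
Δρ/ρ₀ = −αΔT + βΔS = 2.508 × 10⁻³ + 9.576 × 10⁻⁴ = 3.4656 × 10⁻³, so Δρ ≈ 3.552 kg m⁻³.
N² = (g/ρ₀)·Δρ/Δz = g·(Δρ/ρ₀)/Δz = 9.8 × 3.4656 × 10⁻³ / 87 = 3.9038 × 10⁻⁴ s⁻².
N = √(3.9038 × 10⁻⁴) = 0.019758 rad s⁻¹ ≈ 0.0198 rad s⁻¹.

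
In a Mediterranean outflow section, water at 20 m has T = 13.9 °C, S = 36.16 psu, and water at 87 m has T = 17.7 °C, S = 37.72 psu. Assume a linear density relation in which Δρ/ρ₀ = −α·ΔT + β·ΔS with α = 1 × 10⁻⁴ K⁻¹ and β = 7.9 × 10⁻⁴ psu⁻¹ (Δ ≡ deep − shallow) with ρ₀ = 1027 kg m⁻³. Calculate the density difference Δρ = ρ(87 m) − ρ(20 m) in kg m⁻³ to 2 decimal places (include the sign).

+0.88 kg m⁻³

ΔT = +3.8 K, ΔS = +1.56 psu (deep − shallow).
Δρ/ρ₀ = −(1 × 10⁻⁴)(+3.8) + (7.9 × 10⁻⁴)(+1.56) = 8.524 × 10⁻⁴.
Δρ = 1027 × (8.524 × 10⁻⁴) = +0.88 kg m⁻³.
Positive Δρ: denser below, stable.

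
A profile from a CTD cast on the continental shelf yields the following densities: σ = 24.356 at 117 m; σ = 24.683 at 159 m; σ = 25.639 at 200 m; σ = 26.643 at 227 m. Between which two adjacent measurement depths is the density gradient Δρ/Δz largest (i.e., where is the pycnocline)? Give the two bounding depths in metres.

200–227 m

Compute the density gradient over each adjacent pair:
  117–159 m: Δρ/Δz = 0.327/42 = 7.8 × 10⁻³ kg m⁻⁴
  159–200 m: Δρ/Δz = 0.956/41 = 0.023 kg m⁻⁴
  200–227 m: Δρ/Δz = 1.004/27 = 0.037 kg m⁻⁴
The largest gradient is in the 200–227 m interval — the pycnocline.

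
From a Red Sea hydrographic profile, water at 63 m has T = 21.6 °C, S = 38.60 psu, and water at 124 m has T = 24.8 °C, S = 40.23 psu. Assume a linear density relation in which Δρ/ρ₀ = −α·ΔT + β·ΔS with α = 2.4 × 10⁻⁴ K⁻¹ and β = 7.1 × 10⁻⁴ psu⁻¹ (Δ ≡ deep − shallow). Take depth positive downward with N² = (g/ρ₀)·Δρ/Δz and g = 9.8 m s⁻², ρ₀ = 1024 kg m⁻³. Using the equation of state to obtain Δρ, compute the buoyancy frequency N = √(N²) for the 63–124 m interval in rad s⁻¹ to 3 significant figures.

ΔT = +3.2 K, ΔS = +1.63 psu (deep − shallow).
Δρ/ρ₀ = −αΔT + βΔS = -7.68 × 10⁻⁴ + 1.1573 × 10⁻³ = 3.893 × 10⁻⁴, so Δρ ≈ 0.3986 kg m⁻³.
N² = (g/ρ₀)·Δρ/Δz = g·(Δρ/ρ₀)/Δz = 9.8 × 3.893 × 10⁻⁴ / 61 = 6.2543 × 10⁻⁵ s⁻².
N = √(6.2543 × 10⁻⁵) = 7.9084 × 10⁻³ rad s⁻¹ ≈ 7.91 × 10⁻³ rad s⁻¹.

7.91 × 10⁻³ rad s⁻¹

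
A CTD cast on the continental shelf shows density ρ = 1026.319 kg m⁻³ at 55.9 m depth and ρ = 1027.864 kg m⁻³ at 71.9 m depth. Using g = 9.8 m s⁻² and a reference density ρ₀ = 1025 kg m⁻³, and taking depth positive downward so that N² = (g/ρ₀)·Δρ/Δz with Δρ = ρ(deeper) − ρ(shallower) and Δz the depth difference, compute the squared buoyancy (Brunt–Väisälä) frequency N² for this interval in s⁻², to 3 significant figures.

9.23 × 10⁻⁴ s⁻²

Δρ = 1027.864 − 1026.319 = 1.545 kg m⁻³ over Δz = 71.9 − 55.9 = 16 m.
N² = (9.8/1025) × (1.545/16) = 9.2323 × 10⁻⁴ s⁻² ≈ 9.23 × 10⁻⁴ s⁻².
A positive N² confirms static stability across the interval.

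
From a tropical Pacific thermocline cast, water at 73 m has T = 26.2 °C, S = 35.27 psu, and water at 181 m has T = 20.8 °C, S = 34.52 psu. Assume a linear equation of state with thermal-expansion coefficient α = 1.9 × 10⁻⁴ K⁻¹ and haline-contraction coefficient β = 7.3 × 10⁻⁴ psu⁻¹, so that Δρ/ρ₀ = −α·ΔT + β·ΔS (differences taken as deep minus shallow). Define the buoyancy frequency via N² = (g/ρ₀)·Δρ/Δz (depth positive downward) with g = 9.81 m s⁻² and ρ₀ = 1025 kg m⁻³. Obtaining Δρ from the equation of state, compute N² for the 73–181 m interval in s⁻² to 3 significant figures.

ΔT = -5.4 K, ΔS = -0.75 psu (deep − shallow).
Δρ/ρ₀ = −αΔT + βΔS = 1.026 × 10⁻³ − 5.475 × 10⁻⁴ = 4.785 × 10⁻⁴, so Δρ ≈ 0.4905 kg m⁻³.
N² = (g/ρ₀)·Δρ/Δz = g·(Δρ/ρ₀)/Δz = 9.81 × 4.785 × 10⁻⁴ / 108 = 4.3464 × 10⁻⁵ s⁻² ≈ 4.35 × 10⁻⁵ s⁻².

4.35 × 10⁻⁵ s⁻²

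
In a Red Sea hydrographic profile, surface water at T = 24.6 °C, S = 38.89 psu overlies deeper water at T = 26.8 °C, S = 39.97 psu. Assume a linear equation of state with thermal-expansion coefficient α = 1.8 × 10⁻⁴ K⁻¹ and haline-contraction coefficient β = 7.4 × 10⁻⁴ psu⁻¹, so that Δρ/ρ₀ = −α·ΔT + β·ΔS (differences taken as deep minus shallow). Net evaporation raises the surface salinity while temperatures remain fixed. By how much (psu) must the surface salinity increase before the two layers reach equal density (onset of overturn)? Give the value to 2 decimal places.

0.54 psu

Neutral buoyancy requires −α(T_deep − T_surf) + β(S_deep − S_surf′) = 0.
S_surf′ = S_deep − (α/β)·ΔT = 39.97 − (1.8 × 10⁻⁴/7.4 × 10⁻⁴)·(+2.2) = 39.4349 psu.
Increase required: 39.4349 − 38.89 = 0.5449 psu.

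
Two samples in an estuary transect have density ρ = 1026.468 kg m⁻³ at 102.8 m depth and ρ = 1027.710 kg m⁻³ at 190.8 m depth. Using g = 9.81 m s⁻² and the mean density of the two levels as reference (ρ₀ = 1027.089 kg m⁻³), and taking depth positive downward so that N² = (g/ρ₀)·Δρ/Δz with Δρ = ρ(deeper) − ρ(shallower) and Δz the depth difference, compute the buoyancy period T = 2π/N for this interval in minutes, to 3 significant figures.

9.02 min

Δρ = 1027.710 − 1026.468 = 1.242 kg m⁻³ over Δz = 190.8 − 102.8 = 88 m.
N² = (9.81/1027.089) × (1.242/88) = 1.3480 × 10⁻⁴ s⁻².
N = √(1.3480 × 10⁻⁴) = 0.011610 rad s⁻¹, so T = 2π/N = 541.19 s = 9.0198 min ≈ 9.02 min.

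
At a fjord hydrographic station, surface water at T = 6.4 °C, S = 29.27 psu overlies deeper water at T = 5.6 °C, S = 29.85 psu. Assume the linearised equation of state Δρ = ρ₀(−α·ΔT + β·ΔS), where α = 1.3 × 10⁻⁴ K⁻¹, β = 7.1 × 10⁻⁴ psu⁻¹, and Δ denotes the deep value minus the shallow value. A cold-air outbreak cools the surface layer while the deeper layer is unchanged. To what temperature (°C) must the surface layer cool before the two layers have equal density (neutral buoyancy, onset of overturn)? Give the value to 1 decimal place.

Neutral buoyancy requires Δρ = 0, i.e. −α(T_deep − T_surf′) + β(S_deep − S_surf) = 0.
T_surf′ = T_deep − (β/α)·ΔS = 5.6 − (7.1 × 10⁻⁴/1.3 × 10⁻⁴)·(+0.58) = 2.432 °C.
Cooling required: 6.4 − (2.432) = 3.968 °C.

2.4 °C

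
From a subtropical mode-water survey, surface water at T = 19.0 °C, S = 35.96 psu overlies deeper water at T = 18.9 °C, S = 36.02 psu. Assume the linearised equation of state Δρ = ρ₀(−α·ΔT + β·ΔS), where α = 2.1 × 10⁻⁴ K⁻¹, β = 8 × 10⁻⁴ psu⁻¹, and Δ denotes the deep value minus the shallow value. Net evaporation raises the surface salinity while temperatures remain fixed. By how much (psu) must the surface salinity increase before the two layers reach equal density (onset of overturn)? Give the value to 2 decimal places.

0.09 psu

Neutral buoyancy requires −α(T_deep − T_surf) + β(S_deep − S_surf′) = 0.
S_surf′ = S_deep − (α/β)·ΔT = 36.02 − (2.1 × 10⁻⁴/8 × 10⁻⁴)·(-0.1) = 36.0463 psu.
Increase required: 36.0463 − 35.96 = 0.0863 psu.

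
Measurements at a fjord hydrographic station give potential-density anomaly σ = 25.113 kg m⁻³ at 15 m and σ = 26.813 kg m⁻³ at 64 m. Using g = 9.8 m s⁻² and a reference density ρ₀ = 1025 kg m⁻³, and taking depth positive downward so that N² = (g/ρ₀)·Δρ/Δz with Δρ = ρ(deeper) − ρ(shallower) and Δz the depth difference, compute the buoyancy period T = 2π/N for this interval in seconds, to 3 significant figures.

345 s

Δρ = 1026.813 − 1025.113 = 1.700 kg m⁻³ over Δz = 64 − 15 = 49 m.
N² = (9.8/1025) × (1.700/49) = 3.3171 × 10⁻⁴ s⁻².
N = √(3.3171 × 10⁻⁴) = 0.018213 rad s⁻¹, so T = 2π/N = 344.98 s ≈ 345 s.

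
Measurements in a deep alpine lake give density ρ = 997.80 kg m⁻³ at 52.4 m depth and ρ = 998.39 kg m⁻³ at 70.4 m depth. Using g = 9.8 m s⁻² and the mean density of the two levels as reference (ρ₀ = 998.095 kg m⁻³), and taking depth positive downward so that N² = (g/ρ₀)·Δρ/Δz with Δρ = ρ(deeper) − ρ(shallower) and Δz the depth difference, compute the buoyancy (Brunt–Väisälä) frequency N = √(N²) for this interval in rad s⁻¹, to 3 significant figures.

0.0179 rad s⁻¹

Δρ = 998.39 − 997.80 = 0.59 kg m⁻³ over Δz = 70.4 − 52.4 = 18 m.
N² = (9.8/998.095) × (0.59/18) = 3.2184 × 10⁻⁴ s⁻².
N = √(3.2184 × 10⁻⁴) = 0.017940 rad s⁻¹ ≈ 0.0179 rad s⁻¹.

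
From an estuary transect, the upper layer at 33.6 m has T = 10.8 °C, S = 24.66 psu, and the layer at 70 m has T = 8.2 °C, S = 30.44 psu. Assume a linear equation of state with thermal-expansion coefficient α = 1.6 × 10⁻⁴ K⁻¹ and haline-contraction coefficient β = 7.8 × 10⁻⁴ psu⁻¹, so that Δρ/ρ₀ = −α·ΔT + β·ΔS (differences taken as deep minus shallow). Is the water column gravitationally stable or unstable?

stable

ΔT = 8.2 − 10.8 = -2.6 K and ΔS = 30.44 − 24.66 = +5.78 psu (deep − shallow).
−αΔT = 4.16 × 10⁻⁴; βΔS = 4.5084 × 10⁻³; sum Δρ/ρ₀ = 4.9244 × 10⁻³.
Δρ/ρ₀ > 0, so Δρ > 0: deeper water is denser → statically stable.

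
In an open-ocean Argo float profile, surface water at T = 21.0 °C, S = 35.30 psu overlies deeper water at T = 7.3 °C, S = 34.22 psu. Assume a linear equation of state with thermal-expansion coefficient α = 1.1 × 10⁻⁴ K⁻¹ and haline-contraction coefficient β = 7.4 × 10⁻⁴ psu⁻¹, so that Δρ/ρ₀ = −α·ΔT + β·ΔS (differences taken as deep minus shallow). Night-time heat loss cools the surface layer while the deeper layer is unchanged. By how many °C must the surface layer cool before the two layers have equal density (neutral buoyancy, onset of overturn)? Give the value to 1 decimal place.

6.4 °C

Neutral buoyancy requires Δρ = 0, i.e. −α(T_deep − T_surf′) + β(S_deep − S_surf) = 0.
T_surf′ = T_deep − (β/α)·ΔS = 7.3 − (7.4 × 10⁻⁴/1.1 × 10⁻⁴)·(-1.08) = 14.565 °C.
Cooling required: 21.0 − (14.565) = 6.435 °C.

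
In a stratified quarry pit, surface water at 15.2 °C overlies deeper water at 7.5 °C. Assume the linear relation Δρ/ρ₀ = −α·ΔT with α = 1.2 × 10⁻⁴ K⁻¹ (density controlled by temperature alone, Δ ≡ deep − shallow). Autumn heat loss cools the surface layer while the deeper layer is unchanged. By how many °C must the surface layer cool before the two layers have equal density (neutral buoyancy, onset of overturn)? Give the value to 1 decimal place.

7.7 °C

With temperature the only control, equal density requires T_surf′ = T_deep.
T_surf′ = 7.5 °C.
Cooling required: 15.2 − 7.5 = 7.7 °C.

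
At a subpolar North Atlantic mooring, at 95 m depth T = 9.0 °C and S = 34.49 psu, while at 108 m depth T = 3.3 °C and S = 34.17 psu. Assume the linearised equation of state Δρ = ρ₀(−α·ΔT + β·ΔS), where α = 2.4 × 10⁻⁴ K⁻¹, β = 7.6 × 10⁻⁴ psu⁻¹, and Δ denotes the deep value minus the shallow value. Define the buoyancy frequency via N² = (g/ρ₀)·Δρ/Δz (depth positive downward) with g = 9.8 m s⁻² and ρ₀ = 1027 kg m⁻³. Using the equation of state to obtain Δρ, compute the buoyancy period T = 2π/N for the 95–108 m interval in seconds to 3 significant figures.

216 s

ΔT = -5.7 K, ΔS = -0.32 psu (deep − shallow).
Δρ/ρ₀ = −αΔT + βΔS = 1.368 × 10⁻³ − 2.432 × 10⁻⁴ = 1.1248 × 10⁻³, so Δρ ≈ 1.155 kg m⁻³.
N² = (g/ρ₀)·Δρ/Δz = g·(Δρ/ρ₀)/Δz = 9.8 × 1.1248 × 10⁻³ / 13 = 8.4793 × 10⁻⁴ s⁻².
N = √(8.4793 × 10⁻⁴) = 0.029119 rad s⁻¹ → T = 2π/N = 215.78 s ≈ 216 s.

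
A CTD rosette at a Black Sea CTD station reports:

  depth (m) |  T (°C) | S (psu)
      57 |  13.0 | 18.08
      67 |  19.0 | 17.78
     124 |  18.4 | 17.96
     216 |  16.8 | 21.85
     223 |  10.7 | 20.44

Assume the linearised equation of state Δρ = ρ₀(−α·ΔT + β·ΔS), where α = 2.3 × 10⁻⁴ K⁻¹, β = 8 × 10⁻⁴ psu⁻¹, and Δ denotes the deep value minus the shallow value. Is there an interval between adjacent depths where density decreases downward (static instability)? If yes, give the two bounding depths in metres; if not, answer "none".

Evaluate Δρ/ρ₀ = −αΔT + βΔS across each adjacent pair:
  57–67 m: −αΔT+βΔS = −(2.3 × 10⁻⁴)(+6.0)+(8 × 10⁻⁴)(-0.30) = -1.6 × 10⁻³ → UNSTABLE
  67–124 m: −αΔT+βΔS = −(2.3 × 10⁻⁴)(-0.6)+(8 × 10⁻⁴)(+0.18) = 2.8 × 10⁻⁴ → stable
  124–216 m: −αΔT+βΔS = −(2.3 × 10⁻⁴)(-1.6)+(8 × 10⁻⁴)(+3.89) = 3.5 × 10⁻³ → stable
  216–223 m: −αΔT+βΔS = −(2.3 × 10⁻⁴)(-6.1)+(8 × 10⁻⁴)(-1.41) = 2.7 × 10⁻⁴ → stable
The 57–67 m interval has Δρ < 0: lighter water underlies denser water.

57–67 m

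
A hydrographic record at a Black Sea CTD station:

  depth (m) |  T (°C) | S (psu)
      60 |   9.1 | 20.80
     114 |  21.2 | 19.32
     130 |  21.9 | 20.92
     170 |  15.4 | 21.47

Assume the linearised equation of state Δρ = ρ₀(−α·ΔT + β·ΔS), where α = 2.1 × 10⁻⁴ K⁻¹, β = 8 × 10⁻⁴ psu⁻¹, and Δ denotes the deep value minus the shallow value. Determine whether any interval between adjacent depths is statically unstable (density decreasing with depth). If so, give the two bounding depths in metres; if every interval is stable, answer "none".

Evaluate Δρ/ρ₀ = −αΔT + βΔS across each adjacent pair:
  60–114 m: −αΔT+βΔS = −(2.1 × 10⁻⁴)(+12.1)+(8 × 10⁻⁴)(-1.48) = -3.7 × 10⁻³ → UNSTABLE
  114–130 m: −αΔT+βΔS = −(2.1 × 10⁻⁴)(+0.7)+(8 × 10⁻⁴)(+1.60) = 1.1 × 10⁻³ → stable
  130–170 m: −αΔT+βΔS = −(2.1 × 10⁻⁴)(-6.5)+(8 × 10⁻⁴)(+0.55) = 1.8 × 10⁻³ → stable
The 60–114 m interval has Δρ < 0: lighter water underlies denser water.

60–114 m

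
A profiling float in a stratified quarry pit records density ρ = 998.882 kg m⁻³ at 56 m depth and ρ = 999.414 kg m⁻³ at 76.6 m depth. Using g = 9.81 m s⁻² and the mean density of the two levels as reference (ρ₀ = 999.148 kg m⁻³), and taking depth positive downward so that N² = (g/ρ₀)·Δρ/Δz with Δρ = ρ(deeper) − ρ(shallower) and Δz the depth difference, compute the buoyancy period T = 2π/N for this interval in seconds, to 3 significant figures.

Δρ = 999.414 − 998.882 = 0.532 kg m⁻³ over Δz = 76.6 − 56 = 20.6 m.
N² = (9.81/999.148) × (0.532/20.6) = 2.5356 × 10⁻⁴ s⁻².
N = √(2.5356 × 10⁻⁴) = 0.015924 rad s⁻¹, so T = 2π/N = 394.57 s ≈ 395 s.

395 s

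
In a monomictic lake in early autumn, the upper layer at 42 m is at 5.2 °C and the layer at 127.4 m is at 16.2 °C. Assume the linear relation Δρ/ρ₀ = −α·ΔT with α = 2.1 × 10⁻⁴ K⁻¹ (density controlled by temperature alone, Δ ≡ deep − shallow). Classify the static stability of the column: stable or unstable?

unstable

ΔT = 16.2 − 5.2 = +11.0 K, so Δρ/ρ₀ = −αΔT = -2.31 × 10⁻³.
Δρ/ρ₀ < 0, so Δρ < 0: deeper water is lighter → statically unstable; the column would overturn.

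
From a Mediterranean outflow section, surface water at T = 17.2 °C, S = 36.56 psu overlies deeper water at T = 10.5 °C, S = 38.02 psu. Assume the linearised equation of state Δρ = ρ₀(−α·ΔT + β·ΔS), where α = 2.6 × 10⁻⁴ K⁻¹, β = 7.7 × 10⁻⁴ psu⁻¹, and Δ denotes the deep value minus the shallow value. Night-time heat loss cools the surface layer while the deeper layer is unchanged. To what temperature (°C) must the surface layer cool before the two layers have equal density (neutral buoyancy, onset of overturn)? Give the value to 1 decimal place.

6.2 °C

Neutral buoyancy requires Δρ = 0, i.e. −α(T_deep − T_surf′) + β(S_deep − S_surf) = 0.
T_surf′ = T_deep − (β/α)·ΔS = 10.5 − (7.7 × 10⁻⁴/2.6 × 10⁻⁴)·(+1.46) = 6.176 °C.
Cooling required: 17.2 − (6.176) = 11.024 °C.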